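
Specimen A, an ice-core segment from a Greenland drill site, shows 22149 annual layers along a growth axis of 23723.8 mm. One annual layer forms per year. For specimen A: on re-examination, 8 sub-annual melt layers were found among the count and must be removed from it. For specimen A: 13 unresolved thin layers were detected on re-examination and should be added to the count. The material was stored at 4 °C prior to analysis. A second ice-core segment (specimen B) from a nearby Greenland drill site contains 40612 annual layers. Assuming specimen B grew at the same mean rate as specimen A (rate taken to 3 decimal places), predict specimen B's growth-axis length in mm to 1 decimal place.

43495.5 mm

Specimen A: after corrections the count is 22149 − 8 + 13 = 22154 annual layers.
A: Mean rate = 23723.8 mm / 22154 years ≈ 1.071 mm/yr.
Length of B = 1.071 × 40612 = 43495.5 mm.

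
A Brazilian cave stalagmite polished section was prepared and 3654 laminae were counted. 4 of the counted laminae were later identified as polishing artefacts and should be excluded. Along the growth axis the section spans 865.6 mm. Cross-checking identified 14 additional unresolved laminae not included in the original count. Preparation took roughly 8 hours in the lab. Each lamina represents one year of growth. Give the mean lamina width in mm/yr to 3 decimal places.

Adjusted count: 3654 − 4 + 14 = 3664 laminae.
865.6 mm over 3664 years gives 865.6 / 3664 ≈ 0.236 mm/yr.

0.236 mm/yr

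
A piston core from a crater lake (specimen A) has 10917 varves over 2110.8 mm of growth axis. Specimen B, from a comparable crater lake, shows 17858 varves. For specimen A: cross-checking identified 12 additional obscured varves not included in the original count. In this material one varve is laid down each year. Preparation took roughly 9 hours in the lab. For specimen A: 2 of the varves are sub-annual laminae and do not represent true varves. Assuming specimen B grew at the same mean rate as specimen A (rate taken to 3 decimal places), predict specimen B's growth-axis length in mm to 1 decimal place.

Specimen A: adjusted count: 10917 − 2 + 12 = 10927 varves.
A: Extension rate ≈ 2110.8 / 10927 = 0.193 mm/year.
B's length ≈ 0.193 × 17858 = 3446.6 mm.

3446.6 mm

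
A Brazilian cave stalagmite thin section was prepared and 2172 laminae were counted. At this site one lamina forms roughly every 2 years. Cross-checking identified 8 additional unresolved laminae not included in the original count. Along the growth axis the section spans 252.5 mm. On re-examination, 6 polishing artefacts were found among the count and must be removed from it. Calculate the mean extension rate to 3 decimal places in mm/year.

0.058 mm/year

After corrections the count is 2172 − 6 + 8 = 2174 laminae.
Multiplying by 2 years per lamina: 2174 × 2 = 4348 years.
Mean rate = 252.5 mm / 4348 years ≈ 0.058 mm/year.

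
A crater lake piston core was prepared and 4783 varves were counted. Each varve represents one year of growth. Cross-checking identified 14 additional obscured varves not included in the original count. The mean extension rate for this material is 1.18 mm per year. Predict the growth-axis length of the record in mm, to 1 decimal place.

Adjusted count: 4783 + 14 = 4797 varves.
Length ≈ 1.18 × 4797 = 5660.5 mm.

5660.5 mm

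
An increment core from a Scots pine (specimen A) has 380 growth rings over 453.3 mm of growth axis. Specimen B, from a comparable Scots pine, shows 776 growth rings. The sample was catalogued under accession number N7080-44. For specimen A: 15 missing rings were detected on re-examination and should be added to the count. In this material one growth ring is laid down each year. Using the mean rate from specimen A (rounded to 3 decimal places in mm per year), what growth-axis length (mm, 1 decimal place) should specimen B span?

Specimen A: after corrections the count is 380 + 15 = 395 growth rings.
A: Mean rate = 453.3 mm / 395 years ≈ 1.148 mm/year.
B's length ≈ 1.148 × 776 = 890.8 mm.

890.8 mm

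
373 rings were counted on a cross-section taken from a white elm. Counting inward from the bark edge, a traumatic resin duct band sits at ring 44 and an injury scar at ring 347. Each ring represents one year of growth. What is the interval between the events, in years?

347 − 44 = 303 rings lie between the two events.
One ring per year makes the interval 303 years.

303 years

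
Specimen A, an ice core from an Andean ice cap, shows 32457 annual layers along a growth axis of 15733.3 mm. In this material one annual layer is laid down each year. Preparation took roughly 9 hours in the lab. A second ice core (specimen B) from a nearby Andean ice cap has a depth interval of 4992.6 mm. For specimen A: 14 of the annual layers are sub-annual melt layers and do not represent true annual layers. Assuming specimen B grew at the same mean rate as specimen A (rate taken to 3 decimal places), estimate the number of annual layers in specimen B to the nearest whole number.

10294 annual layers

Specimen A: true annual layer count = 32457 − 14 = 32443.
A: Extension rate ≈ 15733.3 / 32443 = 0.485 mm/yr.
For B, 4992.6 / 0.485 = 10294.02 years ≈ 10294 annual layers.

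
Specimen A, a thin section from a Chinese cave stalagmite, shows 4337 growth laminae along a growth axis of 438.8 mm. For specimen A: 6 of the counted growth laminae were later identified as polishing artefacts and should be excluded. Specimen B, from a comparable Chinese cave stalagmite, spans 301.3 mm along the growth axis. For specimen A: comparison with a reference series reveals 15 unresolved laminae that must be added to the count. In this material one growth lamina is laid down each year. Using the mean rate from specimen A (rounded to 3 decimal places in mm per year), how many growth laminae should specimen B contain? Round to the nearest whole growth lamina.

Specimen A: true growth lamina count = 4337 − 6 + 15 = 4346.
A: 438.8 mm over 4346 years gives 438.8 / 4346 ≈ 0.101 mm per year.
Specimen B: 301.3 mm / 0.101 mm per year = 2983.17 years ≈ 2983 growth laminae.

2983 growth laminae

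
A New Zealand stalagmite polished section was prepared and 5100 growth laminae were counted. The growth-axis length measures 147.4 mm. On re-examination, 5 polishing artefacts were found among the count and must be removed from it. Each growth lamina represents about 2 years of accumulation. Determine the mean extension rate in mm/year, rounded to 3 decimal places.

After corrections the count is 5100 − 5 = 5095 growth laminae.
Multiplying by 2 years per growth lamina: 5095 × 2 = 10190 years.
147.4 mm over 10190 years gives 147.4 / 10190 ≈ 0.014 mm/year.

0.014 mm/year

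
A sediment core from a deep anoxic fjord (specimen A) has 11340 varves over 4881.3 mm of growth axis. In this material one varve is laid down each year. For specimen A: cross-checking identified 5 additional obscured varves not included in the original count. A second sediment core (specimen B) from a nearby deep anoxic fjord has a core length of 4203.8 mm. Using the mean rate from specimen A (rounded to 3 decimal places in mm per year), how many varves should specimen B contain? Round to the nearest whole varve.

Specimen A: after corrections the count is 11340 + 5 = 11345 varves.
A: Mean rate = 4881.3 mm / 11345 years ≈ 0.430 mm/yr.
B spans 4203.8 / 0.430 = 9776.28 years ≈ 9776 varves.

9776 varves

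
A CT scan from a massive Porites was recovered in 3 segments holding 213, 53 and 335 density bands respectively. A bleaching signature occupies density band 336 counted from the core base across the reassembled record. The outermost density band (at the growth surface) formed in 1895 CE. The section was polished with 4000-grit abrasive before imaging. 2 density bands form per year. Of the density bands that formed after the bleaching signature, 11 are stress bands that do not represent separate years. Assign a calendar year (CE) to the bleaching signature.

1768 CE

Total density bands = 213 + 53 + 335 = 601.
601 − 336 = 265 density bands lie beyond the bleaching signature toward the growth surface.
265 − 11 false = 254 true density bands after the bleaching signature.
With 2 density bands per year, 254 / 2 = 127 years.
Counting back 127 years from 1895 CE places the bleaching signature in 1895 − 127 = 1768 CE.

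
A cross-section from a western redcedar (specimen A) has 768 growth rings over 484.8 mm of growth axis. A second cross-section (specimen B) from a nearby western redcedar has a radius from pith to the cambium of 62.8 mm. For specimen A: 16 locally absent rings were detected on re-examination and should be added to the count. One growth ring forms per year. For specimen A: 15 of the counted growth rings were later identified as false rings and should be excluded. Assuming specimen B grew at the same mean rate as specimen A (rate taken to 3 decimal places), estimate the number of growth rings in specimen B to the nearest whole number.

100 growth rings

Specimen A: correcting the raw count gives 768 − 15 + 16 = 769 true growth rings.
A: Mean rate = 484.8 mm / 769 years ≈ 0.630 mm/yr.
Specimen B: 62.8 mm / 0.630 mm per year = 99.68 years ≈ 100 growth rings.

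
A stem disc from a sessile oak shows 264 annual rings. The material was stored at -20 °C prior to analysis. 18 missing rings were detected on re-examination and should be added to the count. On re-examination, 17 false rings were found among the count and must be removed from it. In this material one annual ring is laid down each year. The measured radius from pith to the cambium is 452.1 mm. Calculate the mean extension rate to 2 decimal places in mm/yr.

True annual ring count = 264 − 17 + 18 = 265.
Extension rate ≈ 452.1 / 265 = 1.71 mm/yr.

1.71 mm/yr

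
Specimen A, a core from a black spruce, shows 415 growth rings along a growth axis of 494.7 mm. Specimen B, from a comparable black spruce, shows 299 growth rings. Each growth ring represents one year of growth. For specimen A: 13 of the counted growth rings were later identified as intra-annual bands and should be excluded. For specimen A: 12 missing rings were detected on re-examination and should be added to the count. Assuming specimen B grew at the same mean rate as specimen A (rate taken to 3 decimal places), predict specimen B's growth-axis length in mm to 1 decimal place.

357.3 mm

Specimen A: true growth ring count = 415 − 13 + 12 = 414.
A: Mean rate = 494.7 mm / 414 years ≈ 1.195 mm/yr.
For B, 1.195 mm/year × 299 years = 357.3 mm.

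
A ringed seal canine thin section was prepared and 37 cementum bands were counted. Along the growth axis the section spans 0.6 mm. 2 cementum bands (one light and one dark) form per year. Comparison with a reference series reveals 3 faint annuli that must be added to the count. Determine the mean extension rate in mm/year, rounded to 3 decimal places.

0.030 mm/year

Adjusted count: 37 + 3 = 40 cementum bands.
40 cementum bands at 2 per year is 40 / 2 = 20 years.
Extension rate ≈ 0.6 / 20 = 0.030 mm/year.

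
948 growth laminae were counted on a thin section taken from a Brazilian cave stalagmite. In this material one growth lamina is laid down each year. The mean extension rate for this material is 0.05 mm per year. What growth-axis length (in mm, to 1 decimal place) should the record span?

47.4 mm

948 years of growth are recorded.
948 years at 0.05 mm/year gives 0.05 × 948 = 47.4 mm.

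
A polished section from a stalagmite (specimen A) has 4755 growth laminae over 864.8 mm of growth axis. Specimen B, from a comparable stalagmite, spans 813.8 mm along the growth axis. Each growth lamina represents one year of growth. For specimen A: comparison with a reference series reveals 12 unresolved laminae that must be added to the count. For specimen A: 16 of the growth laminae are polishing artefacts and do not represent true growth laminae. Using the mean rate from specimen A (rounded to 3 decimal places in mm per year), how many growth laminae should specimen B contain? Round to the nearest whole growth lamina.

Specimen A: after corrections the count is 4755 − 16 + 12 = 4751 growth laminae.
A: Extension rate ≈ 864.8 / 4751 = 0.182 mm/yr.
For B, 813.8 / 0.182 = 4471.43 years ≈ 4471 growth laminae.

4471 growth laminae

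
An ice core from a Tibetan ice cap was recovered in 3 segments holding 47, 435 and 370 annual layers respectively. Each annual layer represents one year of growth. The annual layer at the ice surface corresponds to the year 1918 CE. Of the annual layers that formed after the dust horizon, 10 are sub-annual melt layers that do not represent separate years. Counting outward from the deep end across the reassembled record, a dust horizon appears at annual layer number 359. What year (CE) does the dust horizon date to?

Total annual layers = 47 + 435 + 370 = 852.
Between annual layer 359 and the ice surface there are 852 − 359 = 493 annual layers.
Removing the 10 false annual layers leaves 493 − 10 = 483 true annual layers beyond the dust horizon.
Counting back 483 years from 1918 CE places the dust horizon in 1918 − 483 = 1435 CE.

1435 CE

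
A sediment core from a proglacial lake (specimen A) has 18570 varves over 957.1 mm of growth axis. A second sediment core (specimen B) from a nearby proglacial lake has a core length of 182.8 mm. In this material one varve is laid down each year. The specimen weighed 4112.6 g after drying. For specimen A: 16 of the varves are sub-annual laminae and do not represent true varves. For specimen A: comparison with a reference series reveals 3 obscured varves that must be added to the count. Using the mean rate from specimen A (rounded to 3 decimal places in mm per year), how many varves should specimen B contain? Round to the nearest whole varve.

3515 varves

Specimen A: adjusted count: 18570 − 16 + 3 = 18557 varves.
A: Mean rate = 957.1 mm / 18557 years ≈ 0.052 mm/year.
For B, 182.8 / 0.052 = 3515.38 years ≈ 3515 varves.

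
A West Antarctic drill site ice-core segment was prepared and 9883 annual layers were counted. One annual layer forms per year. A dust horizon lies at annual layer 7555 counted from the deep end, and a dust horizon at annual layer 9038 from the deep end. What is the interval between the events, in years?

The two markers are separated by 9038 − 7555 = 1483 annual layers.
One annual layer per year makes the interval 1483 years.

1483 years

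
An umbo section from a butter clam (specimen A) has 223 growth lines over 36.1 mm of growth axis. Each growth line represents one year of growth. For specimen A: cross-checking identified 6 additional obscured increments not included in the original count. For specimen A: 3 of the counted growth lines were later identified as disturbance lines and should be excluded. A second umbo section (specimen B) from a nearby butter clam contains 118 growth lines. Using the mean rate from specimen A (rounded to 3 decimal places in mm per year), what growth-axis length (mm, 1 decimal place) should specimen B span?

18.9 mm

Specimen A: correcting the raw count gives 223 − 3 + 6 = 226 true growth lines.
A: Extension rate ≈ 36.1 / 226 = 0.160 mm/year.
For B, 0.160 mm/year × 118 years = 18.9 mm.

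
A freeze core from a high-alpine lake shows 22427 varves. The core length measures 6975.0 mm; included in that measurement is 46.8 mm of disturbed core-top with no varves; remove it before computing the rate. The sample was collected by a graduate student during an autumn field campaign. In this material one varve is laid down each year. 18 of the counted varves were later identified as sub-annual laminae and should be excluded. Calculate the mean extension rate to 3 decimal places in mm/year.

Adjusted count: 22427 − 18 = 22409 varves.
The growth record spans 6975.0 − 46.8 = 6928.2 mm.
6928.2 mm over 22409 years gives 6928.2 / 22409 ≈ 0.309 mm/year.

0.309 mm/year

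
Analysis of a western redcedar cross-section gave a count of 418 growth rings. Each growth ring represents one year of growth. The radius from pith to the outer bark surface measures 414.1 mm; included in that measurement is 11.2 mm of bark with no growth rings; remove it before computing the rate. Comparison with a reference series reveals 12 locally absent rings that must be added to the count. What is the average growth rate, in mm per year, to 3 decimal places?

0.937 mm per year

After corrections the count is 418 + 12 = 430 growth rings.
Removing the 11.2 mm offcut leaves 414.1 − 11.2 = 402.9 mm.
Mean rate = 402.9 mm / 430 years ≈ 0.937 mm per year.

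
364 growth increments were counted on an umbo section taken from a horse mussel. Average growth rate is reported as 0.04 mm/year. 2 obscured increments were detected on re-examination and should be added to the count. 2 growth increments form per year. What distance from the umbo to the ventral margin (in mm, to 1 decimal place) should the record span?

True growth increment count = 364 + 2 = 366.
With 2 growth increments per year, 366 / 2 = 183 years.
Length ≈ 0.04 × 183 = 7.3 mm.

7.3 mm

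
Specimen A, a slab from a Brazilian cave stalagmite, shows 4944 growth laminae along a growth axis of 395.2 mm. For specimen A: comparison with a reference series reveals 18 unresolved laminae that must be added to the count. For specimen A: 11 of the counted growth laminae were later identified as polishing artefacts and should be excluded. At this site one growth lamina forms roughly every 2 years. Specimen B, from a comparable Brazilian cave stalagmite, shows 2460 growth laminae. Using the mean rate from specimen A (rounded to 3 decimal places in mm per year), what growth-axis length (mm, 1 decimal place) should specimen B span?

Specimen A: correcting the raw count gives 4944 − 11 + 18 = 4951 true growth laminae.
Specimen A: 4951 growth laminae at 2 years each span 4951 × 2 = 9902 years.
A: Mean rate = 395.2 mm / 9902 years ≈ 0.040 mm/year.
Specimen B: 2460 growth laminae at 2 years each span 2460 × 2 = 4920 years. For B, 0.040 mm/year × 4920 years = 196.8 mm.

196.8 mm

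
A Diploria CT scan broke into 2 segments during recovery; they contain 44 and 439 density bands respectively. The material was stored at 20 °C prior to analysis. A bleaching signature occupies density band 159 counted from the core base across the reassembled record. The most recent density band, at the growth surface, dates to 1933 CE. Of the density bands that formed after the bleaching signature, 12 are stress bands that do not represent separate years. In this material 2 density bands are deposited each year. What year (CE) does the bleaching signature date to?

Total density bands = 44 + 439 = 483.
Between density band 159 and the growth surface there are 483 − 159 = 324 density bands.
Removing the 12 false density bands leaves 324 − 12 = 312 true density bands beyond the bleaching signature.
312 density bands at 2 per year is 312 / 2 = 156 years.
Counting back 156 years from 1933 CE places the bleaching signature in 1933 − 156 = 1777 CE.

1777 CE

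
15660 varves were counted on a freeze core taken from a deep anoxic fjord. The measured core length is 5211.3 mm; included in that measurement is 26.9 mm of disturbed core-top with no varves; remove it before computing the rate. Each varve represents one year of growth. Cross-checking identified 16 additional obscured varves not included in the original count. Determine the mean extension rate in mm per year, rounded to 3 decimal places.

0.331 mm per year

After corrections the count is 15660 + 16 = 15676 varves.
Net length = 5211.3 − 26.9 = 5184.4 mm.
5184.4 mm over 15676 years gives 5184.4 / 15676 ≈ 0.331 mm per year.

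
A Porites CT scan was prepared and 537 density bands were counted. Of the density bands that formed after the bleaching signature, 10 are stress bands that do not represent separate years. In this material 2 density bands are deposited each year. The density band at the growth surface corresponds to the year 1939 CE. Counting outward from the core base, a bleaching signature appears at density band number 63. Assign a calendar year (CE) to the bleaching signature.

1707 CE

537 − 63 = 474 density bands lie beyond the bleaching signature toward the growth surface.
474 − 10 false = 464 true density bands after the bleaching signature.
464 density bands at 2 per year is 464 / 2 = 232 years.
Counting back 232 years from 1939 CE places the bleaching signature in 1939 − 232 = 1707 CE.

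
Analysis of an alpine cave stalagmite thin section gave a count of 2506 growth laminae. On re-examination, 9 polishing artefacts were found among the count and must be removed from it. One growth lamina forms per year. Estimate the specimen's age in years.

After corrections the count is 2506 − 9 = 2497 growth laminae.
At one growth lamina per year, that is 2497 years.

2497 years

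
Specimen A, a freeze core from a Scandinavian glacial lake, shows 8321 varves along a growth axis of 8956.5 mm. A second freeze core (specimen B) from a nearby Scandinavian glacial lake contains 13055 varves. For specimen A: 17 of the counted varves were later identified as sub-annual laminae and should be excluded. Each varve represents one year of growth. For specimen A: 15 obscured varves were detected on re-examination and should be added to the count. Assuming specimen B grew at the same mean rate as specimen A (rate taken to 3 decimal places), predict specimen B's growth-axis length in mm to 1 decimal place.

14060.2 mm

Specimen A: true varve count = 8321 − 17 + 15 = 8319.
A: 8956.5 mm over 8319 years gives 8956.5 / 8319 ≈ 1.077 mm/year.
B's length ≈ 1.077 × 13055 = 14060.2 mm.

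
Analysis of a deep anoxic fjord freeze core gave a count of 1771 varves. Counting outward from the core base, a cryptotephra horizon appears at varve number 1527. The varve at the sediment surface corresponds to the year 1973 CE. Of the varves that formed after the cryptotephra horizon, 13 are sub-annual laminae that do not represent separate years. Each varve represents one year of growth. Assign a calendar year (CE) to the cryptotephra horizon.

1742 CE

Between varve 1527 and the sediment surface there are 1771 − 1527 = 244 varves.
244 − 13 false = 231 true varves after the cryptotephra horizon.
The varve at the sediment surface is 1973 CE, so the cryptotephra horizon dates to 1973 − 231 = 1742 CE.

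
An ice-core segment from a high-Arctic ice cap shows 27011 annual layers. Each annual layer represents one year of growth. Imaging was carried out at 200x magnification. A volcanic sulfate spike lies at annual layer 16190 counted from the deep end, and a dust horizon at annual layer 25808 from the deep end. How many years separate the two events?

9618 yr

The two markers are separated by 25808 − 16190 = 9618 annual layers.
That is 9618 years at one annual layer per year.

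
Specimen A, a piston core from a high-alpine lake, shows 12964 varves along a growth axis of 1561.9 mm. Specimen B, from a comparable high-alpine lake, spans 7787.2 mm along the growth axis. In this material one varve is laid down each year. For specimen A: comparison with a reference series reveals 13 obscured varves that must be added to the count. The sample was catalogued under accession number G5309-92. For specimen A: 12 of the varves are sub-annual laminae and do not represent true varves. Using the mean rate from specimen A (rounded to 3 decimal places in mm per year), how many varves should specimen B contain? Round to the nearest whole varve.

Specimen A: correcting the raw count gives 12964 − 12 + 13 = 12965 true varves.
A: 1561.9 mm over 12965 years gives 1561.9 / 12965 ≈ 0.120 mm per year.
Specimen B: 7787.2 mm / 0.120 mm per year = 64893.33 years ≈ 64893 varves.

64893 varves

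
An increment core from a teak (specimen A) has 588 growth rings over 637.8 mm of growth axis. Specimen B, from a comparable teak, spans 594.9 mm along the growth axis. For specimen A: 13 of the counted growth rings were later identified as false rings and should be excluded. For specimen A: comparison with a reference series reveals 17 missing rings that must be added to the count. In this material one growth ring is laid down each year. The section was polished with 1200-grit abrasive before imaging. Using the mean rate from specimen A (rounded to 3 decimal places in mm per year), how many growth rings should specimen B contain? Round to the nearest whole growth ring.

Specimen A: after corrections the count is 588 − 13 + 17 = 592 growth rings.
A: Extension rate ≈ 637.8 / 592 = 1.077 mm per year.
B spans 594.9 / 1.077 = 552.37 years ≈ 552 growth rings.

552 growth rings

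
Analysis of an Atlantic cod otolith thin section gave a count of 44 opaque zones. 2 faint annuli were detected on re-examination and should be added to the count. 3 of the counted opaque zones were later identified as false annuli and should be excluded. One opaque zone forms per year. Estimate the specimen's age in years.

43 years

True opaque zone count = 44 − 3 + 2 = 43.
With a one-to-one opaque zone periodicity this is 43 years.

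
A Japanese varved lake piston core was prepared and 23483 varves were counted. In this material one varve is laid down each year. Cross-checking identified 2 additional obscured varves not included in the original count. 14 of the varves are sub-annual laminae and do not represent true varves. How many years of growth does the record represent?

True varve count = 23483 − 14 + 2 = 23471.
With a one-to-one varve periodicity this is 23471 years.

23471 years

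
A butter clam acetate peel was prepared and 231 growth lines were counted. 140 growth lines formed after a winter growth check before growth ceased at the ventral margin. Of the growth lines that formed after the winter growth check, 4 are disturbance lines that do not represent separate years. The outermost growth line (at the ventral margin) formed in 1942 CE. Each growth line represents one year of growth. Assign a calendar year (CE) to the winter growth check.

1806 CE

140 growth lines post-date the winter growth check.
Excluding 4 false growth lines: 140 − 4 = 136.
The growth line at the ventral margin is 1942 CE, so the winter growth check dates to 1942 − 136 = 1806 CE.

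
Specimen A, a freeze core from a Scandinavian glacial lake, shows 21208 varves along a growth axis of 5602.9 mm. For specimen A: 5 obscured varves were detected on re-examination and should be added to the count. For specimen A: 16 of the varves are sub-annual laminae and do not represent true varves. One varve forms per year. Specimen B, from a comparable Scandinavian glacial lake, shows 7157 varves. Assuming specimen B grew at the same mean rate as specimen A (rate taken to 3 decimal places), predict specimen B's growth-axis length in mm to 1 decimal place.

Specimen A: true varve count = 21208 − 16 + 5 = 21197.
A: 5602.9 mm over 21197 years gives 5602.9 / 21197 ≈ 0.264 mm/yr.
B's length ≈ 0.264 × 7157 = 1889.4 mm.

1889.4 mm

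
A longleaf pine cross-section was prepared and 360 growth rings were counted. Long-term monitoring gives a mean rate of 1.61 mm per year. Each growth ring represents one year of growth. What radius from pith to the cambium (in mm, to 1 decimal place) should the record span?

579.6 mm

360 years of growth are recorded.
Predicted length = 1.61 mm/year × 360 years = 579.6 mm.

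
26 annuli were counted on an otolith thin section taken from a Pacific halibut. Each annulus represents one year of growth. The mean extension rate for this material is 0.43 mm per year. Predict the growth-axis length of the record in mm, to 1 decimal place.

11.2 mm

26 years of growth are recorded.
Length ≈ 0.43 × 26 = 11.2 mm.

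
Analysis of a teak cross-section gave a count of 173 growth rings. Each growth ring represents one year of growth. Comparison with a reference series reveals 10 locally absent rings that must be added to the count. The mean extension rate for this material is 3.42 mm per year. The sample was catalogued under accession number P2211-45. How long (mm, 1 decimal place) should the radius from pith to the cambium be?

Adjusted count: 173 + 10 = 183 growth rings.
Length ≈ 3.42 × 183 = 625.9 mm.

625.9 mm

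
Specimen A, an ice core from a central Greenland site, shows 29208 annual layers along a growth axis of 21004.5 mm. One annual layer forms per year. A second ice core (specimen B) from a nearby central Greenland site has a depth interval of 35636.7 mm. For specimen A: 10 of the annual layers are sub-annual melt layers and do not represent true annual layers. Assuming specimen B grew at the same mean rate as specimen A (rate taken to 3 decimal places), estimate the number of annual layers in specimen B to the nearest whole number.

49564 annual layers

Specimen A: adjusted count: 29208 − 10 = 29198 annual layers.
A: 21004.5 mm over 29198 years gives 21004.5 / 29198 ≈ 0.719 mm per year.
B spans 35636.7 / 0.719 = 49564.26 years ≈ 49564 annual layers.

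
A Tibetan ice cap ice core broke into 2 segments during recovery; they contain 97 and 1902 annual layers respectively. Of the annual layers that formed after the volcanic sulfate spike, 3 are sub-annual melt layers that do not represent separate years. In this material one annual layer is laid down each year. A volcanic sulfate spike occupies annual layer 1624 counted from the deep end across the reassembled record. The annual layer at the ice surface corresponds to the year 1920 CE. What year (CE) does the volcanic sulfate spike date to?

Total annual layers = 97 + 1902 = 1999.
1999 − 1624 = 375 annual layers lie beyond the volcanic sulfate spike toward the ice surface.
Excluding 3 false annual layers: 375 − 3 = 372.
The annual layer at the ice surface is 1920 CE, so the volcanic sulfate spike dates to 1920 − 372 = 1548 CE.

1548 CE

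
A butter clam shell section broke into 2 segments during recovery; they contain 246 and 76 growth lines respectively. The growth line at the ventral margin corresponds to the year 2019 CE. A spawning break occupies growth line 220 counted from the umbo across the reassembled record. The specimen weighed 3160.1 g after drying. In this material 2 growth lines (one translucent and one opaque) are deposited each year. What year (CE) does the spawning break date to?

1968 CE

Total growth lines = 246 + 76 = 322.
Between growth line 220 and the ventral margin there are 322 − 220 = 102 growth lines.
With 2 growth lines per year, 102 / 2 = 51 years.
2019 − 51 = 1968 CE.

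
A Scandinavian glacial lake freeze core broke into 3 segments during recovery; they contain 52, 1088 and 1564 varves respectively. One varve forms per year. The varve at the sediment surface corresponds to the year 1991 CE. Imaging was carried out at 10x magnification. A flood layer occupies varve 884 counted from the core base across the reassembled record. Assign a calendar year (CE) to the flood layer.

171 CE

Total varves = 52 + 1088 + 1564 = 2704.
2704 − 884 = 1820 varves lie beyond the flood layer toward the sediment surface.
1991 − 1820 = 171 CE.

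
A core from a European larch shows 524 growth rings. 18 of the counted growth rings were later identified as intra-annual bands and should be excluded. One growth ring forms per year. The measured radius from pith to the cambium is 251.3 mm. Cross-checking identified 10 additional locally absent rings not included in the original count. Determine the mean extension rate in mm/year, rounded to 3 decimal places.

0.487 mm/year

After corrections the count is 524 − 18 + 10 = 516 growth rings.
Mean rate = 251.3 mm / 516 years ≈ 0.487 mm/year.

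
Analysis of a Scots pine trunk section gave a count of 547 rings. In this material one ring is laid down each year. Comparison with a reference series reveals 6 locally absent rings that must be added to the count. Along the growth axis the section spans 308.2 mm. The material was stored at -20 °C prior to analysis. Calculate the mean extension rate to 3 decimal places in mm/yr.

0.557 mm/yr

Correcting the raw count gives 547 + 6 = 553 true rings.
Mean rate = 308.2 mm / 553 years ≈ 0.557 mm/yr.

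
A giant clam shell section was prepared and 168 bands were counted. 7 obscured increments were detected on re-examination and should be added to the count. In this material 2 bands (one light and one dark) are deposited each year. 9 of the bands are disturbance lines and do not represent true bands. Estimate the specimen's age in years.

83 years

True band count = 168 − 9 + 7 = 166.
Dividing by 2 bands per year: 166 / 2 = 83 years.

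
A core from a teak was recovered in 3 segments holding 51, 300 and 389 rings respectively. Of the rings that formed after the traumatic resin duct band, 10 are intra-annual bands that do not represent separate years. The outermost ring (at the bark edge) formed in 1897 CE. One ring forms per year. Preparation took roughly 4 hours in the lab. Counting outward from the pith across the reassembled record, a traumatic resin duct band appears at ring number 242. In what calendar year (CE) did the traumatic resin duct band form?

Total rings = 51 + 300 + 389 = 740.
740 − 242 = 498 rings lie beyond the traumatic resin duct band toward the bark edge.
Removing the 10 false rings leaves 498 − 10 = 488 true rings beyond the traumatic resin duct band.
The ring at the bark edge is 1897 CE, so the traumatic resin duct band dates to 1897 − 488 = 1409 CE.

1409 CE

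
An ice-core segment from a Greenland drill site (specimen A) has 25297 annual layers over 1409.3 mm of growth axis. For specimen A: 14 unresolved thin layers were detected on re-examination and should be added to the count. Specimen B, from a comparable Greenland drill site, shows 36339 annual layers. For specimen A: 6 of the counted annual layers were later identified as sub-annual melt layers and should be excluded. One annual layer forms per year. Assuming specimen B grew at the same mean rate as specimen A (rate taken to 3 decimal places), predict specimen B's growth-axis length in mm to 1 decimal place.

2035.0 mm

Specimen A: after corrections the count is 25297 − 6 + 14 = 25305 annual layers.
A: Extension rate ≈ 1409.3 / 25305 = 0.056 mm/yr.
For B, 0.056 mm/year × 36339 years = 2035.0 mm.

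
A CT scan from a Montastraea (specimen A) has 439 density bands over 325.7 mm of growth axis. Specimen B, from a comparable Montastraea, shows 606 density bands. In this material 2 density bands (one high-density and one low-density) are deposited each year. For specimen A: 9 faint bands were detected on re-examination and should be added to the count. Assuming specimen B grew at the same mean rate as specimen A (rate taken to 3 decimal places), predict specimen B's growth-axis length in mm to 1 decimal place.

440.6 mm

Specimen A: after corrections the count is 439 + 9 = 448 density bands.
Specimen A: dividing by 2 density bands per year: 448 / 2 = 224 years.
A: Extension rate ≈ 325.7 / 224 = 1.454 mm per year.
Specimen B: 606 density bands at 2 per year is 606 / 2 = 303 years. Length of B = 1.454 × 303 = 440.6 mm.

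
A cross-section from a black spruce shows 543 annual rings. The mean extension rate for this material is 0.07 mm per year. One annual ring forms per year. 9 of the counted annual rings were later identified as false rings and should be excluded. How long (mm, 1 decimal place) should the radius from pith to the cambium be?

37.4 mm

After corrections the count is 543 − 9 = 534 annual rings.
Predicted length = 0.07 mm/year × 534 years = 37.4 mm.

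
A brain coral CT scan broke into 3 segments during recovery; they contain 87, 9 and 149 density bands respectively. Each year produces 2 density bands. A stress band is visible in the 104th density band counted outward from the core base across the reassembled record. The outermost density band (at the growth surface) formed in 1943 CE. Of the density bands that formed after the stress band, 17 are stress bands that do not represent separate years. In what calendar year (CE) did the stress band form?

Total density bands = 87 + 9 + 149 = 245.
The stress band sits at density band 104 from the core base, so 245 − 104 = 141 density bands formed after it.
Excluding 17 false density bands: 141 − 17 = 124.
124 density bands at 2 per year is 124 / 2 = 62 years.
The density band at the growth surface is 1943 CE, so the stress band dates to 1943 − 62 = 1881 CE.

1881 CE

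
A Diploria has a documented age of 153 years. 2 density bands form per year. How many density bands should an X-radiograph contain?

With 2 density bands per year, 153 years would produce 153 × 2 = 306 density bands.
So 306 density bands should be present.

306 density bands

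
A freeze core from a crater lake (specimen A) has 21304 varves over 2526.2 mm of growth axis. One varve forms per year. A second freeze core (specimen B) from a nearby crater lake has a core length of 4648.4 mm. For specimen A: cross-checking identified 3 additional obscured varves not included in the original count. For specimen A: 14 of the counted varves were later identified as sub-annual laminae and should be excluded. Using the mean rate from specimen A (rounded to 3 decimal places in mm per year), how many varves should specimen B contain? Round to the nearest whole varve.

Specimen A: adjusted count: 21304 − 14 + 3 = 21293 varves.
A: Mean rate = 2526.2 mm / 21293 years ≈ 0.119 mm/yr.
B spans 4648.4 / 0.119 = 39062.18 years ≈ 39062 varves.

39062 varves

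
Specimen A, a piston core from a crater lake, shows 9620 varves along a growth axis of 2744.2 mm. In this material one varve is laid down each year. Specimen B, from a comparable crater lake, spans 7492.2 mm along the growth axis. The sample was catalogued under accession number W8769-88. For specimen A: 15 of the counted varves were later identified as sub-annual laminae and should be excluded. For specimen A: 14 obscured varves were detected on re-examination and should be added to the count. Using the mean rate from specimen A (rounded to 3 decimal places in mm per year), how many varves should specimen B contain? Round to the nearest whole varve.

Specimen A: true varve count = 9620 − 15 + 14 = 9619.
A: Extension rate ≈ 2744.2 / 9619 = 0.285 mm/year.
B spans 7492.2 / 0.285 = 26288.42 years ≈ 26288 varves.

26288 varves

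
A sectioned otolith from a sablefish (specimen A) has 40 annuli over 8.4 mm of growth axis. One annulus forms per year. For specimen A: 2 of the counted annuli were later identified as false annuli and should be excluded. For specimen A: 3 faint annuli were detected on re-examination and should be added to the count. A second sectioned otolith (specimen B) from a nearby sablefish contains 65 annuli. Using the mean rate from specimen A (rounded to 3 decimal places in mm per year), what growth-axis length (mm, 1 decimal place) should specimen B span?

13.3 mm

Specimen A: true annulus count = 40 − 2 + 3 = 41.
A: Extension rate ≈ 8.4 / 41 = 0.205 mm per year.
For B, 0.205 mm/year × 65 years = 13.3 mm.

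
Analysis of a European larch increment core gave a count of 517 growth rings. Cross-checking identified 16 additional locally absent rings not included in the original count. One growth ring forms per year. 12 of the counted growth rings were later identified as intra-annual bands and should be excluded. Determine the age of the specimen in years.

521 yr

Correcting the raw count gives 517 − 12 + 16 = 521 true growth rings.
One growth ring per year makes the duration 521 years.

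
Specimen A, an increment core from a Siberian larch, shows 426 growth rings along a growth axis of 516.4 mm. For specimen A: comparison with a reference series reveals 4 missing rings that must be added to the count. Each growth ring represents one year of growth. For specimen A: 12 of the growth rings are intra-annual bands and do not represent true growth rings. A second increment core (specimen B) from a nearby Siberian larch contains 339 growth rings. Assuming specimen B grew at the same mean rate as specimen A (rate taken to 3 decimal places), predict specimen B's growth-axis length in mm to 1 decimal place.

418.7 mm

Specimen A: correcting the raw count gives 426 − 12 + 4 = 418 true growth rings.
A: 516.4 mm over 418 years gives 516.4 / 418 ≈ 1.235 mm per year.
For B, 1.235 mm/year × 339 years = 418.7 mm.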